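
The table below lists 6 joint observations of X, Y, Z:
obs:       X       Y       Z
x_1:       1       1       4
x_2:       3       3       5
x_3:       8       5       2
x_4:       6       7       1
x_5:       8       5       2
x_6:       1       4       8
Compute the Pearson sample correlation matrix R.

Step 1 — column means:
  mean(X) = (1 + 3 + 8 + 6 + 8 + 1) / 6 = 27/6 = 4.5
  mean(Y) = (1 + 3 + 5 + 7 + 5 + 4) / 6 = 25/6 = 4.1667
  mean(Z) = (4 + 5 + 2 + 1 + 2 + 8) / 6 = 22/6 = 3.6667

Step 2 — sample variances and covariances s[i,j] = (1/(n-1)) · Σ_k (x_{k,i} - mean_i) · (x_{k,j} - mean_j), with n-1 = 5:
  s[X,X] = ((-3.5)·(-3.5) + (-1.5)·(-1.5) + (3.5)·(3.5) + (1.5)·(1.5) + (3.5)·(3.5) + (-3.5)·(-3.5)) / 5 = 53.5/5 = 10.7
  s[X,Y] = ((-3.5)·(-3.1667) + (-1.5)·(-1.1667) + (3.5)·(0.8333) + (1.5)·(2.8333) + (3.5)·(0.8333) + (-3.5)·(-0.1667)) / 5 = 23.5/5 = 4.7
  s[X,Z] = ((-3.5)·(0.3333) + (-1.5)·(1.3333) + (3.5)·(-1.6667) + (1.5)·(-2.6667) + (3.5)·(-1.6667) + (-3.5)·(4.3333)) / 5 = -34/5 = -6.8
  s[Y,Y] = ((-3.1667)·(-3.1667) + (-1.1667)·(-1.1667) + (0.8333)·(0.8333) + (2.8333)·(2.8333) + (0.8333)·(0.8333) + (-0.1667)·(-0.1667)) / 5 = 20.8333/5 = 4.1667
  s[Y,Z] = ((-3.1667)·(0.3333) + (-1.1667)·(1.3333) + (0.8333)·(-1.6667) + (2.8333)·(-2.6667) + (0.8333)·(-1.6667) + (-0.1667)·(4.3333)) / 5 = -13.6667/5 = -2.7333
  s[Z,Z] = ((0.3333)·(0.3333) + (1.3333)·(1.3333) + (-1.6667)·(-1.6667) + (-2.6667)·(-2.6667) + (-1.6667)·(-1.6667) + (4.3333)·(4.3333)) / 5 = 33.3333/5 = 6.6667
  Sample standard deviations s_i = √(s[i,i]):
  s(X) = √(10.7) = 3.2711
  s(Y) = √(4.1667) = 2.0412
  s(Z) = √(6.6667) = 2.582

Step 3 — r_{ij} = s_{ij} / (s_i · s_j):
  r[X,X] = 1 (diagonal).
  r[X,Y] = 4.7 / (3.2711 · 2.0412) = 4.7 / 6.6771 = 0.7039
  r[X,Z] = -6.8 / (3.2711 · 2.582) = -6.8 / 8.4459 = -0.8051
  r[Y,Y] = 1 (diagonal).
  r[Y,Z] = -2.7333 / (2.0412 · 2.582) = -2.7333 / 5.2705 = -0.5186
  r[Z,Z] = 1 (diagonal).

R is symmetric with unit diagonal. Assembling:

R = [[1, 0.7039, -0.8051],
 [0.7039, 1, -0.5186],
 [-0.8051, -0.5186, 1]]


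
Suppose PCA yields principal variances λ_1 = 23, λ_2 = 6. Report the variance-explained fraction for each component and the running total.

Step 1 — total variance = trace(Sigma) = Σ λ_i = 23 + 6 = 29.

Step 2 — fraction explained by component i = λ_i / Σ λ:
  PC1: 23/29 = 0.7931
  PC2: 6/29 = 0.2069

Step 3 — cumulative fraction after k components = (λ_1 + ... + λ_k) / Σ λ:
  k = 1: 23/29 = 0.7931
  k = 2: (23 + 6)/29 = 29/29 = 1

Summary (fraction, with percent):

explained: PC1 0.7931 (79.31%), PC2 0.2069 (20.69%);  cumulative: 0.7931, 1


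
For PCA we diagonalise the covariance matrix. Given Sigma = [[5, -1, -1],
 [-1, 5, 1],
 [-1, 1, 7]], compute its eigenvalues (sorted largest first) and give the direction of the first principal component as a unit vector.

Step 1 — characteristic polynomial p(λ) = det(λI - Sigma) = λ³ - tr·λ² + c_1·λ - det, where tr = trace, c_1 = sum of the principal 2×2 minors, det = det(Sigma):
  tr = 5 + 5 + 7 = 17,
  c_1 = (5·5 - (-1)²) + (5·7 - (-1)²) + (5·7 - (1)²) = 24 + 34 + 34 = 92,
  det = 5·(5·7 - (1)²) - (-1)·((-1)·7 - (1)·(-1)) + (-1)·((-1)·(1) - 5·(-1)) = 5·(34) - (-1)·(-6) + (-1)·(4) = 160.
  So p(λ) = λ³ - 17λ² + 92λ - 160.
Step 2 — look for an integer root (rational root theorem: any rational root is an integer divisor of 160). Testing λ = 4:
  p(4) = 64 - 272 + 368 - 160 = 0  ✓
  Dividing out (λ - 4): p(λ) = (λ - 4)(λ² - 13λ + 40).
Step 3 — remaining eigenvalues from the quadratic λ² - 13λ + 40 = 0:
  Δ = 13² - 4·40 = 169 - 160 = 9,  λ = (13 ± √9)/2 = (13 ± 3)/2 = 8 or 5.
  Sorted: λ_1 = 8,  λ_2 = 5,  λ_3 = 4  (check: sum = 17 = tr ✓).

Step 4 — unit eigenvector for λ_1 = 8: v spans the null space of (Sigma - λ_1 I), whose rows are
  r_1 = (-3, -1, -1),  r_2 = (-1, -3, 1),  r_3 = (-1, 1, -1).
  v is orthogonal to every row, so take v ∝ r_1 × r_2 = ((-1)·(1) - (-1)·(-3), (-1)·(-1) - (-3)·(1), (-3)·(-3) - (-1)·(-1)) = (-4, 4, 8).
  Rescale (divide by 4; multiply by -1 so the first nonzero entry is positive): u = (1, -1, -2).
  ||u|| = √((1)² + (-1)² + (-2)²) = √(6) ≈ 2.4495,  v_1 = u/||u|| ≈ (0.4082, -0.4082, -0.8165) (||v_1|| = 1).

λ_1 = 8,  λ_2 = 5,  λ_3 = 4;  v_1 ≈ (0.4082, -0.4082, -0.8165)


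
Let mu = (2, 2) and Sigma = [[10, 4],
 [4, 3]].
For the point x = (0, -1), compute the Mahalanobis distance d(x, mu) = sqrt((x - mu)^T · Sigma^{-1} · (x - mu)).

Step 1 — centre the observation: (x - mu) = (-2, -3).

Step 2 — invert Sigma. det(Sigma) = 10·3 - (4)² = 14.
  Sigma^{-1} = (1/det) · [[d, -b], [-b, a]] = [[0.2143, -0.2857],
 [-0.2857, 0.7143]].

Step 3 — form the quadratic (x - mu)^T · Sigma^{-1} · (x - mu):
  Sigma^{-1} · (x - mu) = (0.4286, -1.5714).
  (x - mu)^T · [Sigma^{-1} · (x - mu)] = (-2)·(0.4286) + (-3)·(-1.5714) = 3.8571.

Step 4 — take square root: d = √(3.8571) ≈ 1.964.

d(x, mu) = √(3.8571) ≈ 1.964


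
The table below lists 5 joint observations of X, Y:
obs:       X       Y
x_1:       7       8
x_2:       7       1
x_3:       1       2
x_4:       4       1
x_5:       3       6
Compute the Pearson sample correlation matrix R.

Step 1 — column means:
  mean(X) = (7 + 7 + 1 + 4 + 3) / 5 = 22/5 = 4.4
  mean(Y) = (8 + 1 + 2 + 1 + 6) / 5 = 18/5 = 3.6

Step 2 — sample variances and covariances s[i,j] = (1/(n-1)) · Σ_k (x_{k,i} - mean_i) · (x_{k,j} - mean_j), with n-1 = 4:
  s[X,X] = ((2.6)·(2.6) + (2.6)·(2.6) + (-3.4)·(-3.4) + (-0.4)·(-0.4) + (-1.4)·(-1.4)) / 4 = 27.2/4 = 6.8
  s[X,Y] = ((2.6)·(4.4) + (2.6)·(-2.6) + (-3.4)·(-1.6) + (-0.4)·(-2.6) + (-1.4)·(2.4)) / 4 = 7.8/4 = 1.95
  s[Y,Y] = ((4.4)·(4.4) + (-2.6)·(-2.6) + (-1.6)·(-1.6) + (-2.6)·(-2.6) + (2.4)·(2.4)) / 4 = 41.2/4 = 10.3
  Sample standard deviations s_i = √(s[i,i]):
  s(X) = √(6.8) = 2.6077
  s(Y) = √(10.3) = 3.2094

Step 3 — r_{ij} = s_{ij} / (s_i · s_j):
  r[X,X] = 1 (diagonal).
  r[X,Y] = 1.95 / (2.6077 · 3.2094) = 1.95 / 8.369 = 0.233
  r[Y,Y] = 1 (diagonal).

R is symmetric with unit diagonal. Assembling:

R = [[1, 0.233],
 [0.233, 1]]


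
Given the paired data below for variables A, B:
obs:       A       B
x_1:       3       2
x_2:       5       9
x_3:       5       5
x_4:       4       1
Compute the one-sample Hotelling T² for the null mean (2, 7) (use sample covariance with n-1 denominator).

Step 1 — sample mean vector:
  mean(A) = (3 + 5 + 5 + 4) / 4 = 17/4 = 4.25
  mean(B) = (2 + 9 + 5 + 1) / 4 = 17/4 = 4.25
  x̄ = (4.25, 4.25),  deviation x̄ - mu_0 = (4.25, 4.25) - (2, 7) = (2.25, -2.75).

Step 2 — sample covariance matrix, S[i,j] = (1/(n-1)) · Σ_k (x_{k,i} - mean_i) · (x_{k,j} - mean_j), divisor n-1 = 3:
  S[A,A] = ((-1.25)·(-1.25) + (0.75)·(0.75) + (0.75)·(0.75) + (-0.25)·(-0.25)) / 3 = 2.75/3 = 0.9167
  S[A,B] = ((-1.25)·(-2.25) + (0.75)·(4.75) + (0.75)·(0.75) + (-0.25)·(-3.25)) / 3 = 7.75/3 = 2.5833
  S[B,B] = ((-2.25)·(-2.25) + (4.75)·(4.75) + (0.75)·(0.75) + (-3.25)·(-3.25)) / 3 = 38.75/3 = 12.9167
  S = [[0.9167, 2.5833],
 [2.5833, 12.9167]].

Step 3 — invert S. det(S) = 0.9167·12.9167 - (2.5833)² = 5.1667.
  S^{-1} = (1/det) · [[d, -b], [-b, a]] = [[2.5, -0.5],
 [-0.5, 0.1774]].

Step 4 — quadratic form (x̄ - mu_0)^T · S^{-1} · (x̄ - mu_0):
  S^{-1} · (x̄ - mu_0) = (7, -1.6129),
  (x̄ - mu_0)^T · [...] = (2.25)·(7) + (-2.75)·(-1.6129) = 20.1855.

Step 5 — scale by n: T² = 4 · 20.1855 = 80.7419.

T² ≈ 80.7419


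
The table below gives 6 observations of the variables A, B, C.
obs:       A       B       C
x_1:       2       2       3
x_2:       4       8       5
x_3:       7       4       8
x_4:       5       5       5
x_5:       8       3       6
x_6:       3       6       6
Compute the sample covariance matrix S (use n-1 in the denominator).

Step 1 — column means:
  mean(A) = (2 + 4 + 7 + 5 + 8 + 3) / 6 = 29/6 = 4.8333
  mean(B) = (2 + 8 + 4 + 5 + 3 + 6) / 6 = 28/6 = 4.6667
  mean(C) = (3 + 5 + 8 + 5 + 6 + 6) / 6 = 33/6 = 5.5

Step 2 — sample covariance S[i,j] = (1/(n-1)) · Σ_k (x_{k,i} - mean_i) · (x_{k,j} - mean_j), with n-1 = 5.
  S[A,A] = ((-2.8333)·(-2.8333) + (-0.8333)·(-0.8333) + (2.1667)·(2.1667) + (0.1667)·(0.1667) + (3.1667)·(3.1667) + (-1.8333)·(-1.8333)) / 5 = 26.8333/5 = 5.3667
  S[A,B] = ((-2.8333)·(-2.6667) + (-0.8333)·(3.3333) + (2.1667)·(-0.6667) + (0.1667)·(0.3333) + (3.1667)·(-1.6667) + (-1.8333)·(1.3333)) / 5 = -4.3333/5 = -0.8667
  S[A,C] = ((-2.8333)·(-2.5) + (-0.8333)·(-0.5) + (2.1667)·(2.5) + (0.1667)·(-0.5) + (3.1667)·(0.5) + (-1.8333)·(0.5)) / 5 = 13.5/5 = 2.7
  S[B,B] = ((-2.6667)·(-2.6667) + (3.3333)·(3.3333) + (-0.6667)·(-0.6667) + (0.3333)·(0.3333) + (-1.6667)·(-1.6667) + (1.3333)·(1.3333)) / 5 = 23.3333/5 = 4.6667
  S[B,C] = ((-2.6667)·(-2.5) + (3.3333)·(-0.5) + (-0.6667)·(2.5) + (0.3333)·(-0.5) + (-1.6667)·(0.5) + (1.3333)·(0.5)) / 5 = 3/5 = 0.6
  S[C,C] = ((-2.5)·(-2.5) + (-0.5)·(-0.5) + (2.5)·(2.5) + (-0.5)·(-0.5) + (0.5)·(0.5) + (0.5)·(0.5)) / 5 = 13.5/5 = 2.7

S is symmetric (S[j,i] = S[i,j]). Assembling:

S = [[5.3667, -0.8667, 2.7],
 [-0.8667, 4.6667, 0.6],
 [2.7, 0.6, 2.7]]


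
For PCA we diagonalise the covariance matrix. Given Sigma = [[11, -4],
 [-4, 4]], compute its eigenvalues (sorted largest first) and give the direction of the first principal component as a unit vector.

Step 1 — characteristic polynomial of 2×2 Sigma:
  det(Sigma - λI) = λ² - trace · λ + det = 0.
  trace = 11 + 4 = 15, det = 11·4 - (-4)² = 28.
Step 2 — discriminant:
  Δ = trace² - 4·det = 225 - 112 = 113.
Step 3 — eigenvalues:
  λ = (trace ± √Δ)/2 = (15 ± 10.6301)/2,
  λ_1 = 12.8151,  λ_2 = 2.1849.

Step 4 — unit eigenvector for λ_1: solve (Sigma - λ_1 I)v = 0. First row:
  (11 - 12.8151)·v_x + (-4)·v_y = 0, i.e. (-1.8151)·v_x + (-4)·v_y = 0,
  so v ∝ (b, λ_1 - a) = (-4, 1.8151); multiply by -1 so the first entry is positive: u = (4, -1.8151).
  ||u|| = √((4)² + (-1.8151)²) = √(19.2945) ≈ 4.3925,
  v_1 = u/||u|| ≈ (0.9106, -0.4132) (||v_1|| = 1).

λ_1 = 12.8151,  λ_2 = 2.1849;  v_1 ≈ (0.9106, -0.4132)


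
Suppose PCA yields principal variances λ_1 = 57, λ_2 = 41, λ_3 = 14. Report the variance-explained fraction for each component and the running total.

Step 1 — total variance = trace(Sigma) = Σ λ_i = 57 + 41 + 14 = 112.

Step 2 — fraction explained by component i = λ_i / Σ λ:
  PC1: 57/112 = 0.5089
  PC2: 41/112 = 0.3661
  PC3: 14/112 = 0.125

Step 3 — cumulative fraction after k components = (λ_1 + ... + λ_k) / Σ λ:
  k = 1: 57/112 = 0.5089
  k = 2: (57 + 41)/112 = 98/112 = 0.875
  k = 3: (57 + 41 + 14)/112 = 112/112 = 1

Summary (fraction, with percent):

explained: PC1 0.5089 (50.89%), PC2 0.3661 (36.61%), PC3 0.125 (12.5%);  cumulative: 0.5089, 0.875, 1


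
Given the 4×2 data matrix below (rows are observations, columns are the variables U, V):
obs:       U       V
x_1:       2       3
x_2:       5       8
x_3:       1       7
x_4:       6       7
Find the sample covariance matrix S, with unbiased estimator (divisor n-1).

Step 1 — column means:
  mean(U) = (2 + 5 + 1 + 6) / 4 = 14/4 = 3.5
  mean(V) = (3 + 8 + 7 + 7) / 4 = 25/4 = 6.25

Step 2 — sample covariance S[i,j] = (1/(n-1)) · Σ_k (x_{k,i} - mean_i) · (x_{k,j} - mean_j), with n-1 = 3.
  S[U,U] = ((-1.5)·(-1.5) + (1.5)·(1.5) + (-2.5)·(-2.5) + (2.5)·(2.5)) / 3 = 17/3 = 5.6667
  S[U,V] = ((-1.5)·(-3.25) + (1.5)·(1.75) + (-2.5)·(0.75) + (2.5)·(0.75)) / 3 = 7.5/3 = 2.5
  S[V,V] = ((-3.25)·(-3.25) + (1.75)·(1.75) + (0.75)·(0.75) + (0.75)·(0.75)) / 3 = 14.75/3 = 4.9167

S is symmetric (S[j,i] = S[i,j]). Assembling:

S = [[5.6667, 2.5],
 [2.5, 4.9167]]


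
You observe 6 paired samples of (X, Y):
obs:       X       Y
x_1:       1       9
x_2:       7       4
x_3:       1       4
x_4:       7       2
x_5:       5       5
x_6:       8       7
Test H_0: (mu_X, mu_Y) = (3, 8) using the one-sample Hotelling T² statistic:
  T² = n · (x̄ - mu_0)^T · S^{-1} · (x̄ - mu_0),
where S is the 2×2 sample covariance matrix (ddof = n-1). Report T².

Step 1 — sample mean vector:
  mean(X) = (1 + 7 + 1 + 7 + 5 + 8) / 6 = 29/6 = 4.8333
  mean(Y) = (9 + 4 + 4 + 2 + 5 + 7) / 6 = 31/6 = 5.1667
  x̄ = (4.8333, 5.1667),  deviation x̄ - mu_0 = (4.8333, 5.1667) - (3, 8) = (1.8333, -2.8333).

Step 2 — sample covariance matrix, S[i,j] = (1/(n-1)) · Σ_k (x_{k,i} - mean_i) · (x_{k,j} - mean_j), divisor n-1 = 5:
  S[X,X] = ((-3.8333)·(-3.8333) + (2.1667)·(2.1667) + (-3.8333)·(-3.8333) + (2.1667)·(2.1667) + (0.1667)·(0.1667) + (3.1667)·(3.1667)) / 5 = 48.8333/5 = 9.7667
  S[X,Y] = ((-3.8333)·(3.8333) + (2.1667)·(-1.1667) + (-3.8333)·(-1.1667) + (2.1667)·(-3.1667) + (0.1667)·(-0.1667) + (3.1667)·(1.8333)) / 5 = -13.8333/5 = -2.7667
  S[Y,Y] = ((3.8333)·(3.8333) + (-1.1667)·(-1.1667) + (-1.1667)·(-1.1667) + (-3.1667)·(-3.1667) + (-0.1667)·(-0.1667) + (1.8333)·(1.8333)) / 5 = 30.8333/5 = 6.1667
  S = [[9.7667, -2.7667],
 [-2.7667, 6.1667]].

Step 3 — invert S. det(S) = 9.7667·6.1667 - (-2.7667)² = 52.5733.
  S^{-1} = (1/det) · [[d, -b], [-b, a]] = [[0.1173, 0.0526],
 [0.0526, 0.1858]].

Step 4 — quadratic form (x̄ - mu_0)^T · S^{-1} · (x̄ - mu_0):
  S^{-1} · (x̄ - mu_0) = (0.0659, -0.4299),
  (x̄ - mu_0)^T · [...] = (1.8333)·(0.0659) + (-2.8333)·(-0.4299) = 1.3389.

Step 5 — scale by n: T² = 6 · 1.3389 = 8.0332.

T² ≈ 8.0332


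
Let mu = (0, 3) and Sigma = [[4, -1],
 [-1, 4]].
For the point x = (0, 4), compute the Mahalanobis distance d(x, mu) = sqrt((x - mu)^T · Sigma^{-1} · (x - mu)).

Step 1 — centre the observation: (x - mu) = (0, 1).

Step 2 — invert Sigma. det(Sigma) = 4·4 - (-1)² = 15.
  Sigma^{-1} = (1/det) · [[d, -b], [-b, a]] = [[0.2667, 0.0667],
 [0.0667, 0.2667]].

Step 3 — form the quadratic (x - mu)^T · Sigma^{-1} · (x - mu):
  Sigma^{-1} · (x - mu) = (0.0667, 0.2667).
  (x - mu)^T · [Sigma^{-1} · (x - mu)] = (0)·(0.0667) + (1)·(0.2667) = 0.2667.

Step 4 — take square root: d = √(0.2667) ≈ 0.5164.

d(x, mu) = √(0.2667) ≈ 0.5164


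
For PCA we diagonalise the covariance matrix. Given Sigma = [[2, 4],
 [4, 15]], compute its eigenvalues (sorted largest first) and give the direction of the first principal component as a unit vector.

Step 1 — characteristic polynomial of 2×2 Sigma:
  det(Sigma - λI) = λ² - trace · λ + det = 0.
  trace = 2 + 15 = 17, det = 2·15 - (4)² = 14.
Step 2 — discriminant:
  Δ = trace² - 4·det = 289 - 56 = 233.
Step 3 — eigenvalues:
  λ = (trace ± √Δ)/2 = (17 ± 15.2643)/2,
  λ_1 = 16.1322,  λ_2 = 0.8678.

Step 4 — unit eigenvector for λ_1: solve (Sigma - λ_1 I)v = 0. First row:
  (2 - 16.1322)·v_x + (4)·v_y = 0, i.e. (-14.1322)·v_x + (4)·v_y = 0,
  so v ∝ (b, λ_1 - a) = (4, 14.1322) = u.
  ||u|| = √((4)² + (14.1322)²) = √(215.7182) ≈ 14.6873,
  v_1 = u/||u|| ≈ (0.2723, 0.9622) (||v_1|| = 1).

λ_1 = 16.1322,  λ_2 = 0.8678;  v_1 ≈ (0.2723, 0.9622)


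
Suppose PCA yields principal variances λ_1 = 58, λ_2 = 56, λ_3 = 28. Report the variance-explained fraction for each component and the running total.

Step 1 — total variance = trace(Sigma) = Σ λ_i = 58 + 56 + 28 = 142.

Step 2 — fraction explained by component i = λ_i / Σ λ:
  PC1: 58/142 = 0.4085
  PC2: 56/142 = 0.3944
  PC3: 28/142 = 0.1972

Step 3 — cumulative fraction after k components = (λ_1 + ... + λ_k) / Σ λ:
  k = 1: 58/142 = 0.4085
  k = 2: (58 + 56)/142 = 114/142 = 0.8028
  k = 3: (58 + 56 + 28)/142 = 142/142 = 1

Summary (fraction, with percent):

explained: PC1 0.4085 (40.85%), PC2 0.3944 (39.44%), PC3 0.1972 (19.72%);  cumulative: 0.4085, 0.8028, 1


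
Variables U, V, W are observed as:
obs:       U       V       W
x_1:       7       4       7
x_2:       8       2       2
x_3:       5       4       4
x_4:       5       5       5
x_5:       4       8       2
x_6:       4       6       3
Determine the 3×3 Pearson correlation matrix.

Step 1 — column means:
  mean(U) = (7 + 8 + 5 + 5 + 4 + 4) / 6 = 33/6 = 5.5
  mean(V) = (4 + 2 + 4 + 5 + 8 + 6) / 6 = 29/6 = 4.8333
  mean(W) = (7 + 2 + 4 + 5 + 2 + 3) / 6 = 23/6 = 3.8333

Step 2 — sample variances and covariances s[i,j] = (1/(n-1)) · Σ_k (x_{k,i} - mean_i) · (x_{k,j} - mean_j), with n-1 = 5:
  s[U,U] = ((1.5)·(1.5) + (2.5)·(2.5) + (-0.5)·(-0.5) + (-0.5)·(-0.5) + (-1.5)·(-1.5) + (-1.5)·(-1.5)) / 5 = 13.5/5 = 2.7
  s[U,V] = ((1.5)·(-0.8333) + (2.5)·(-2.8333) + (-0.5)·(-0.8333) + (-0.5)·(0.1667) + (-1.5)·(3.1667) + (-1.5)·(1.1667)) / 5 = -14.5/5 = -2.9
  s[U,W] = ((1.5)·(3.1667) + (2.5)·(-1.8333) + (-0.5)·(0.1667) + (-0.5)·(1.1667) + (-1.5)·(-1.8333) + (-1.5)·(-0.8333)) / 5 = 3.5/5 = 0.7
  s[V,V] = ((-0.8333)·(-0.8333) + (-2.8333)·(-2.8333) + (-0.8333)·(-0.8333) + (0.1667)·(0.1667) + (3.1667)·(3.1667) + (1.1667)·(1.1667)) / 5 = 20.8333/5 = 4.1667
  s[V,W] = ((-0.8333)·(3.1667) + (-2.8333)·(-1.8333) + (-0.8333)·(0.1667) + (0.1667)·(1.1667) + (3.1667)·(-1.8333) + (1.1667)·(-0.8333)) / 5 = -4.1667/5 = -0.8333
  s[W,W] = ((3.1667)·(3.1667) + (-1.8333)·(-1.8333) + (0.1667)·(0.1667) + (1.1667)·(1.1667) + (-1.8333)·(-1.8333) + (-0.8333)·(-0.8333)) / 5 = 18.8333/5 = 3.7667
  Sample standard deviations s_i = √(s[i,i]):
  s(U) = √(2.7) = 1.6432
  s(V) = √(4.1667) = 2.0412
  s(W) = √(3.7667) = 1.9408

Step 3 — r_{ij} = s_{ij} / (s_i · s_j):
  r[U,U] = 1 (diagonal).
  r[U,V] = -2.9 / (1.6432 · 2.0412) = -2.9 / 3.3541 = -0.8646
  r[U,W] = 0.7 / (1.6432 · 1.9408) = 0.7 / 3.189 = 0.2195
  r[V,V] = 1 (diagonal).
  r[V,W] = -0.8333 / (2.0412 · 1.9408) = -0.8333 / 3.9616 = -0.2104
  r[W,W] = 1 (diagonal).

R is symmetric with unit diagonal. Assembling:

R = [[1, -0.8646, 0.2195],
 [-0.8646, 1, -0.2104],
 [0.2195, -0.2104, 1]]


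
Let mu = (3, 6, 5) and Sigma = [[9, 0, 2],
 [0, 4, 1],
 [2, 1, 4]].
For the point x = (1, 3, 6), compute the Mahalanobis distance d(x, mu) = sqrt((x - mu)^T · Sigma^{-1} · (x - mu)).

Step 1 — centre the observation: (x - mu) = (-2, -3, 1).

Step 2 — invert Sigma (cofactor / det for 3×3, or solve directly):
  Sigma^{-1} = [[0.1261, 0.0168, -0.0672],
 [0.0168, 0.2689, -0.0756],
 [-0.0672, -0.0756, 0.3025]].

Step 3 — form the quadratic (x - mu)^T · Sigma^{-1} · (x - mu):
  Sigma^{-1} · (x - mu) = (-0.3697, -0.916, 0.6639).
  (x - mu)^T · [Sigma^{-1} · (x - mu)] = (-2)·(-0.3697) + (-3)·(-0.916) + (1)·(0.6639) = 4.1513.

Step 4 — take square root: d = √(4.1513) ≈ 2.0375.

d(x, mu) = √(4.1513) ≈ 2.0375


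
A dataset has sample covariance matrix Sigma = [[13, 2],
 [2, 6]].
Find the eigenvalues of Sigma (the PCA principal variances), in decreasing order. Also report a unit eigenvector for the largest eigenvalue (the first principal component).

Step 1 — characteristic polynomial of 2×2 Sigma:
  det(Sigma - λI) = λ² - trace · λ + det = 0.
  trace = 13 + 6 = 19, det = 13·6 - (2)² = 74.
Step 2 — discriminant:
  Δ = trace² - 4·det = 361 - 296 = 65.
Step 3 — eigenvalues:
  λ = (trace ± √Δ)/2 = (19 ± 8.0623)/2,
  λ_1 = 13.5311,  λ_2 = 5.4689.

Step 4 — unit eigenvector for λ_1: solve (Sigma - λ_1 I)v = 0. First row:
  (13 - 13.5311)·v_x + (2)·v_y = 0, i.e. (-0.5311)·v_x + (2)·v_y = 0,
  so v ∝ (b, λ_1 - a) = (2, 0.5311) = u.
  ||u|| = √((2)² + (0.5311)²) = √(4.2821) ≈ 2.0693,
  v_1 = u/||u|| ≈ (0.9665, 0.2567) (||v_1|| = 1).

λ_1 = 13.5311,  λ_2 = 5.4689;  v_1 ≈ (0.9665, 0.2567)


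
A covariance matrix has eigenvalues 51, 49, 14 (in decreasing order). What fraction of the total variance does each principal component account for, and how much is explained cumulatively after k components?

Step 1 — total variance = trace(Sigma) = Σ λ_i = 51 + 49 + 14 = 114.

Step 2 — fraction explained by component i = λ_i / Σ λ:
  PC1: 51/114 = 0.4474
  PC2: 49/114 = 0.4298
  PC3: 14/114 = 0.1228

Step 3 — cumulative fraction after k components = (λ_1 + ... + λ_k) / Σ λ:
  k = 1: 51/114 = 0.4474
  k = 2: (51 + 49)/114 = 100/114 = 0.8772
  k = 3: (51 + 49 + 14)/114 = 114/114 = 1

Summary (fraction, with percent):

explained: PC1 0.4474 (44.74%), PC2 0.4298 (42.98%), PC3 0.1228 (12.28%);  cumulative: 0.4474, 0.8772, 1


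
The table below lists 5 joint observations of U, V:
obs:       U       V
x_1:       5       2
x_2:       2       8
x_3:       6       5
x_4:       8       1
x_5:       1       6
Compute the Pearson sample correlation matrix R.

Step 1 — column means:
  mean(U) = (5 + 2 + 6 + 8 + 1) / 5 = 22/5 = 4.4
  mean(V) = (2 + 8 + 5 + 1 + 6) / 5 = 22/5 = 4.4

Step 2 — sample variances and covariances s[i,j] = (1/(n-1)) · Σ_k (x_{k,i} - mean_i) · (x_{k,j} - mean_j), with n-1 = 4:
  s[U,U] = ((0.6)·(0.6) + (-2.4)·(-2.4) + (1.6)·(1.6) + (3.6)·(3.6) + (-3.4)·(-3.4)) / 4 = 33.2/4 = 8.3
  s[U,V] = ((0.6)·(-2.4) + (-2.4)·(3.6) + (1.6)·(0.6) + (3.6)·(-3.4) + (-3.4)·(1.6)) / 4 = -26.8/4 = -6.7
  s[V,V] = ((-2.4)·(-2.4) + (3.6)·(3.6) + (0.6)·(0.6) + (-3.4)·(-3.4) + (1.6)·(1.6)) / 4 = 33.2/4 = 8.3
  Sample standard deviations s_i = √(s[i,i]):
  s(U) = √(8.3) = 2.881
  s(V) = √(8.3) = 2.881

Step 3 — r_{ij} = s_{ij} / (s_i · s_j):
  r[U,U] = 1 (diagonal).
  r[U,V] = -6.7 / (2.881 · 2.881) = -6.7 / 8.3 = -0.8072
  r[V,V] = 1 (diagonal).

R is symmetric with unit diagonal. Assembling:

R = [[1, -0.8072],
 [-0.8072, 1]]


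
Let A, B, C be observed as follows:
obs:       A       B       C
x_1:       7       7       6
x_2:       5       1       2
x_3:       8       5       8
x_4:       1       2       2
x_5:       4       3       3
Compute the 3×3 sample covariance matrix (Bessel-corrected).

Step 1 — column means:
  mean(A) = (7 + 5 + 8 + 1 + 4) / 5 = 25/5 = 5
  mean(B) = (7 + 1 + 5 + 2 + 3) / 5 = 18/5 = 3.6
  mean(C) = (6 + 2 + 8 + 2 + 3) / 5 = 21/5 = 4.2

Step 2 — sample covariance S[i,j] = (1/(n-1)) · Σ_k (x_{k,i} - mean_i) · (x_{k,j} - mean_j), with n-1 = 4.
  S[A,A] = ((2)·(2) + (0)·(0) + (3)·(3) + (-4)·(-4) + (-1)·(-1)) / 4 = 30/4 = 7.5
  S[A,B] = ((2)·(3.4) + (0)·(-2.6) + (3)·(1.4) + (-4)·(-1.6) + (-1)·(-0.6)) / 4 = 18/4 = 4.5
  S[A,C] = ((2)·(1.8) + (0)·(-2.2) + (3)·(3.8) + (-4)·(-2.2) + (-1)·(-1.2)) / 4 = 25/4 = 6.25
  S[B,B] = ((3.4)·(3.4) + (-2.6)·(-2.6) + (1.4)·(1.4) + (-1.6)·(-1.6) + (-0.6)·(-0.6)) / 4 = 23.2/4 = 5.8
  S[B,C] = ((3.4)·(1.8) + (-2.6)·(-2.2) + (1.4)·(3.8) + (-1.6)·(-2.2) + (-0.6)·(-1.2)) / 4 = 21.4/4 = 5.35
  S[C,C] = ((1.8)·(1.8) + (-2.2)·(-2.2) + (3.8)·(3.8) + (-2.2)·(-2.2) + (-1.2)·(-1.2)) / 4 = 28.8/4 = 7.2

S is symmetric (S[j,i] = S[i,j]). Assembling:

S = [[7.5, 4.5, 6.25],
 [4.5, 5.8, 5.35],
 [6.25, 5.35, 7.2]]


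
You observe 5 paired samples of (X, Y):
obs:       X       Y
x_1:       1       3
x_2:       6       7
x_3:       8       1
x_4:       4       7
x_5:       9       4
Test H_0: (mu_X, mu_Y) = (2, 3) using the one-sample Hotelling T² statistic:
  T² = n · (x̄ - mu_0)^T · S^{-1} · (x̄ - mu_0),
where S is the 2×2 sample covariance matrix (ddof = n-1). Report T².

Step 1 — sample mean vector:
  mean(X) = (1 + 6 + 8 + 4 + 9) / 5 = 28/5 = 5.6
  mean(Y) = (3 + 7 + 1 + 7 + 4) / 5 = 22/5 = 4.4
  x̄ = (5.6, 4.4),  deviation x̄ - mu_0 = (5.6, 4.4) - (2, 3) = (3.6, 1.4).

Step 2 — sample covariance matrix, S[i,j] = (1/(n-1)) · Σ_k (x_{k,i} - mean_i) · (x_{k,j} - mean_j), divisor n-1 = 4:
  S[X,X] = ((-4.6)·(-4.6) + (0.4)·(0.4) + (2.4)·(2.4) + (-1.6)·(-1.6) + (3.4)·(3.4)) / 4 = 41.2/4 = 10.3
  S[X,Y] = ((-4.6)·(-1.4) + (0.4)·(2.6) + (2.4)·(-3.4) + (-1.6)·(2.6) + (3.4)·(-0.4)) / 4 = -6.2/4 = -1.55
  S[Y,Y] = ((-1.4)·(-1.4) + (2.6)·(2.6) + (-3.4)·(-3.4) + (2.6)·(2.6) + (-0.4)·(-0.4)) / 4 = 27.2/4 = 6.8
  S = [[10.3, -1.55],
 [-1.55, 6.8]].

Step 3 — invert S. det(S) = 10.3·6.8 - (-1.55)² = 67.6375.
  S^{-1} = (1/det) · [[d, -b], [-b, a]] = [[0.1005, 0.0229],
 [0.0229, 0.1523]].

Step 4 — quadratic form (x̄ - mu_0)^T · S^{-1} · (x̄ - mu_0):
  S^{-1} · (x̄ - mu_0) = (0.394, 0.2957),
  (x̄ - mu_0)^T · [...] = (3.6)·(0.394) + (1.4)·(0.2957) = 1.8324.

Step 5 — scale by n: T² = 5 · 1.8324 = 9.1621.

T² ≈ 9.1621


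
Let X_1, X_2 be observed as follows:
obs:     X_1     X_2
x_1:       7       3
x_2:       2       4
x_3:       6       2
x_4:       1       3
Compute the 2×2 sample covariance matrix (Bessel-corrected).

Step 1 — column means:
  mean(X_1) = (7 + 2 + 6 + 1) / 4 = 16/4 = 4
  mean(X_2) = (3 + 4 + 2 + 3) / 4 = 12/4 = 3

Step 2 — sample covariance S[i,j] = (1/(n-1)) · Σ_k (x_{k,i} - mean_i) · (x_{k,j} - mean_j), with n-1 = 3.
  S[X_1,X_1] = ((3)·(3) + (-2)·(-2) + (2)·(2) + (-3)·(-3)) / 3 = 26/3 = 8.6667
  S[X_1,X_2] = ((3)·(0) + (-2)·(1) + (2)·(-1) + (-3)·(0)) / 3 = -4/3 = -1.3333
  S[X_2,X_2] = ((0)·(0) + (1)·(1) + (-1)·(-1) + (0)·(0)) / 3 = 2/3 = 0.6667

S is symmetric (S[j,i] = S[i,j]). Assembling:

S = [[8.6667, -1.3333],
 [-1.3333, 0.6667]]


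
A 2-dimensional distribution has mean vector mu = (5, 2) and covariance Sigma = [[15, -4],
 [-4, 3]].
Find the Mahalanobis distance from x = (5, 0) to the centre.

Step 1 — centre the observation: (x - mu) = (0, -2).

Step 2 — invert Sigma. det(Sigma) = 15·3 - (-4)² = 29.
  Sigma^{-1} = (1/det) · [[d, -b], [-b, a]] = [[0.1034, 0.1379],
 [0.1379, 0.5172]].

Step 3 — form the quadratic (x - mu)^T · Sigma^{-1} · (x - mu):
  Sigma^{-1} · (x - mu) = (-0.2759, -1.0345).
  (x - mu)^T · [Sigma^{-1} · (x - mu)] = (0)·(-0.2759) + (-2)·(-1.0345) = 2.069.

Step 4 — take square root: d = √(2.069) ≈ 1.4384.

d(x, mu) = √(2.069) ≈ 1.4384


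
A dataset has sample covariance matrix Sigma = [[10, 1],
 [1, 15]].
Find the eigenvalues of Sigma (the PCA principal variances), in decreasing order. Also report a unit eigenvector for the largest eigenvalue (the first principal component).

Step 1 — characteristic polynomial of 2×2 Sigma:
  det(Sigma - λI) = λ² - trace · λ + det = 0.
  trace = 10 + 15 = 25, det = 10·15 - (1)² = 149.
Step 2 — discriminant:
  Δ = trace² - 4·det = 625 - 596 = 29.
Step 3 — eigenvalues:
  λ = (trace ± √Δ)/2 = (25 ± 5.3852)/2,
  λ_1 = 15.1926,  λ_2 = 9.8074.

Step 4 — unit eigenvector for λ_1: solve (Sigma - λ_1 I)v = 0. First row:
  (10 - 15.1926)·v_x + (1)·v_y = 0, i.e. (-5.1926)·v_x + (1)·v_y = 0,
  so v ∝ (b, λ_1 - a) = (1, 5.1926) = u.
  ||u|| = √((1)² + (5.1926)²) = √(27.9629) ≈ 5.288,
  v_1 = u/||u|| ≈ (0.1891, 0.982) (||v_1|| = 1).

λ_1 = 15.1926,  λ_2 = 9.8074;  v_1 ≈ (0.1891, 0.982)


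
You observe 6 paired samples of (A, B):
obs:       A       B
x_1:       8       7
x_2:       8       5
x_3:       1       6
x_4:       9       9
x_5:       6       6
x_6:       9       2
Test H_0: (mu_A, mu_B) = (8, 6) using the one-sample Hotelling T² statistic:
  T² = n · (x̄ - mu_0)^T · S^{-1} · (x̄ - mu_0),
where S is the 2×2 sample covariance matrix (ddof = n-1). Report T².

Step 1 — sample mean vector:
  mean(A) = (8 + 8 + 1 + 9 + 6 + 9) / 6 = 41/6 = 6.8333
  mean(B) = (7 + 5 + 6 + 9 + 6 + 2) / 6 = 35/6 = 5.8333
  x̄ = (6.8333, 5.8333),  deviation x̄ - mu_0 = (6.8333, 5.8333) - (8, 6) = (-1.1667, -0.1667).

Step 2 — sample covariance matrix, S[i,j] = (1/(n-1)) · Σ_k (x_{k,i} - mean_i) · (x_{k,j} - mean_j), divisor n-1 = 5:
  S[A,A] = ((1.1667)·(1.1667) + (1.1667)·(1.1667) + (-5.8333)·(-5.8333) + (2.1667)·(2.1667) + (-0.8333)·(-0.8333) + (2.1667)·(2.1667)) / 5 = 46.8333/5 = 9.3667
  S[A,B] = ((1.1667)·(1.1667) + (1.1667)·(-0.8333) + (-5.8333)·(0.1667) + (2.1667)·(3.1667) + (-0.8333)·(0.1667) + (2.1667)·(-3.8333)) / 5 = -2.1667/5 = -0.4333
  S[B,B] = ((1.1667)·(1.1667) + (-0.8333)·(-0.8333) + (0.1667)·(0.1667) + (3.1667)·(3.1667) + (0.1667)·(0.1667) + (-3.8333)·(-3.8333)) / 5 = 26.8333/5 = 5.3667
  S = [[9.3667, -0.4333],
 [-0.4333, 5.3667]].

Step 3 — invert S. det(S) = 9.3667·5.3667 - (-0.4333)² = 50.08.
  S^{-1} = (1/det) · [[d, -b], [-b, a]] = [[0.1072, 0.0087],
 [0.0087, 0.187]].

Step 4 — quadratic form (x̄ - mu_0)^T · S^{-1} · (x̄ - mu_0):
  S^{-1} · (x̄ - mu_0) = (-0.1265, -0.0413),
  (x̄ - mu_0)^T · [...] = (-1.1667)·(-0.1265) + (-0.1667)·(-0.0413) = 0.1544.

Step 5 — scale by n: T² = 6 · 0.1544 = 0.9265.

T² ≈ 0.9265


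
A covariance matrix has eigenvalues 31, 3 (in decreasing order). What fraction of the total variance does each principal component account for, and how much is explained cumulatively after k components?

Step 1 — total variance = trace(Sigma) = Σ λ_i = 31 + 3 = 34.

Step 2 — fraction explained by component i = λ_i / Σ λ:
  PC1: 31/34 = 0.9118
  PC2: 3/34 = 0.0882

Step 3 — cumulative fraction after k components = (λ_1 + ... + λ_k) / Σ λ:
  k = 1: 31/34 = 0.9118
  k = 2: (31 + 3)/34 = 34/34 = 1

Summary (fraction, with percent):

explained: PC1 0.9118 (91.18%), PC2 0.0882 (8.82%);  cumulative: 0.9118, 1


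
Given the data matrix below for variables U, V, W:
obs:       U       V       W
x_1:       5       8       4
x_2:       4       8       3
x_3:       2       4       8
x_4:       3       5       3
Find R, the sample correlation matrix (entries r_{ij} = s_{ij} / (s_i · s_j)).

Step 1 — column means:
  mean(U) = (5 + 4 + 2 + 3) / 4 = 14/4 = 3.5
  mean(V) = (8 + 8 + 4 + 5) / 4 = 25/4 = 6.25
  mean(W) = (4 + 3 + 8 + 3) / 4 = 18/4 = 4.5

Step 2 — sample variances and covariances s[i,j] = (1/(n-1)) · Σ_k (x_{k,i} - mean_i) · (x_{k,j} - mean_j), with n-1 = 3:
  s[U,U] = ((1.5)·(1.5) + (0.5)·(0.5) + (-1.5)·(-1.5) + (-0.5)·(-0.5)) / 3 = 5/3 = 1.6667
  s[U,V] = ((1.5)·(1.75) + (0.5)·(1.75) + (-1.5)·(-2.25) + (-0.5)·(-1.25)) / 3 = 7.5/3 = 2.5
  s[U,W] = ((1.5)·(-0.5) + (0.5)·(-1.5) + (-1.5)·(3.5) + (-0.5)·(-1.5)) / 3 = -6/3 = -2
  s[V,V] = ((1.75)·(1.75) + (1.75)·(1.75) + (-2.25)·(-2.25) + (-1.25)·(-1.25)) / 3 = 12.75/3 = 4.25
  s[V,W] = ((1.75)·(-0.5) + (1.75)·(-1.5) + (-2.25)·(3.5) + (-1.25)·(-1.5)) / 3 = -9.5/3 = -3.1667
  s[W,W] = ((-0.5)·(-0.5) + (-1.5)·(-1.5) + (3.5)·(3.5) + (-1.5)·(-1.5)) / 3 = 17/3 = 5.6667
  Sample standard deviations s_i = √(s[i,i]):
  s(U) = √(1.6667) = 1.291
  s(V) = √(4.25) = 2.0616
  s(W) = √(5.6667) = 2.3805

Step 3 — r_{ij} = s_{ij} / (s_i · s_j):
  r[U,U] = 1 (diagonal).
  r[U,V] = 2.5 / (1.291 · 2.0616) = 2.5 / 2.6615 = 0.9393
  r[U,W] = -2 / (1.291 · 2.3805) = -2 / 3.0732 = -0.6508
  r[V,V] = 1 (diagonal).
  r[V,W] = -3.1667 / (2.0616 · 2.3805) = -3.1667 / 4.9075 = -0.6453
  r[W,W] = 1 (diagonal).

R is symmetric with unit diagonal. Assembling:

R = [[1, 0.9393, -0.6508],
 [0.9393, 1, -0.6453],
 [-0.6508, -0.6453, 1]]


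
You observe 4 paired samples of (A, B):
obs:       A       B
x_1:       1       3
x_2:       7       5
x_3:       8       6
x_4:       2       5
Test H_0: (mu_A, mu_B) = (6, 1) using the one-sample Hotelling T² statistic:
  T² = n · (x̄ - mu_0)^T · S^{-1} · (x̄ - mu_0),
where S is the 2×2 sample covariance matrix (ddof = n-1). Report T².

Step 1 — sample mean vector:
  mean(A) = (1 + 7 + 8 + 2) / 4 = 18/4 = 4.5
  mean(B) = (3 + 5 + 6 + 5) / 4 = 19/4 = 4.75
  x̄ = (4.5, 4.75),  deviation x̄ - mu_0 = (4.5, 4.75) - (6, 1) = (-1.5, 3.75).

Step 2 — sample covariance matrix, S[i,j] = (1/(n-1)) · Σ_k (x_{k,i} - mean_i) · (x_{k,j} - mean_j), divisor n-1 = 3:
  S[A,A] = ((-3.5)·(-3.5) + (2.5)·(2.5) + (3.5)·(3.5) + (-2.5)·(-2.5)) / 3 = 37/3 = 12.3333
  S[A,B] = ((-3.5)·(-1.75) + (2.5)·(0.25) + (3.5)·(1.25) + (-2.5)·(0.25)) / 3 = 10.5/3 = 3.5
  S[B,B] = ((-1.75)·(-1.75) + (0.25)·(0.25) + (1.25)·(1.25) + (0.25)·(0.25)) / 3 = 4.75/3 = 1.5833
  S = [[12.3333, 3.5],
 [3.5, 1.5833]].

Step 3 — invert S. det(S) = 12.3333·1.5833 - (3.5)² = 7.2778.
  S^{-1} = (1/det) · [[d, -b], [-b, a]] = [[0.2176, -0.4809],
 [-0.4809, 1.6947]].

Step 4 — quadratic form (x̄ - mu_0)^T · S^{-1} · (x̄ - mu_0):
  S^{-1} · (x̄ - mu_0) = (-2.1298, 7.0763),
  (x̄ - mu_0)^T · [...] = (-1.5)·(-2.1298) + (3.75)·(7.0763) = 29.7309.

Step 5 — scale by n: T² = 4 · 29.7309 = 118.9237.

T² ≈ 118.9237


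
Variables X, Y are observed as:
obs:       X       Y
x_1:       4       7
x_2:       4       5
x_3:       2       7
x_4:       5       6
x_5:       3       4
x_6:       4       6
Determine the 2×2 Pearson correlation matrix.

Step 1 — column means:
  mean(X) = (4 + 4 + 2 + 5 + 3 + 4) / 6 = 22/6 = 3.6667
  mean(Y) = (7 + 5 + 7 + 6 + 4 + 6) / 6 = 35/6 = 5.8333

Step 2 — sample variances and covariances s[i,j] = (1/(n-1)) · Σ_k (x_{k,i} - mean_i) · (x_{k,j} - mean_j), with n-1 = 5:
  s[X,X] = ((0.3333)·(0.3333) + (0.3333)·(0.3333) + (-1.6667)·(-1.6667) + (1.3333)·(1.3333) + (-0.6667)·(-0.6667) + (0.3333)·(0.3333)) / 5 = 5.3333/5 = 1.0667
  s[X,Y] = ((0.3333)·(1.1667) + (0.3333)·(-0.8333) + (-1.6667)·(1.1667) + (1.3333)·(0.1667) + (-0.6667)·(-1.8333) + (0.3333)·(0.1667)) / 5 = -0.3333/5 = -0.0667
  s[Y,Y] = ((1.1667)·(1.1667) + (-0.8333)·(-0.8333) + (1.1667)·(1.1667) + (0.1667)·(0.1667) + (-1.8333)·(-1.8333) + (0.1667)·(0.1667)) / 5 = 6.8333/5 = 1.3667
  Sample standard deviations s_i = √(s[i,i]):
  s(X) = √(1.0667) = 1.0328
  s(Y) = √(1.3667) = 1.169

Step 3 — r_{ij} = s_{ij} / (s_i · s_j):
  r[X,X] = 1 (diagonal).
  r[X,Y] = -0.0667 / (1.0328 · 1.169) = -0.0667 / 1.2074 = -0.0552
  r[Y,Y] = 1 (diagonal).

R is symmetric with unit diagonal. Assembling:

R = [[1, -0.0552],
 [-0.0552, 1]]


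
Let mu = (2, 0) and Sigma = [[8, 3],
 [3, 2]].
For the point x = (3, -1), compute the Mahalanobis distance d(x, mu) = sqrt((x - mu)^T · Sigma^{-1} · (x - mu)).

Step 1 — centre the observation: (x - mu) = (1, -1).

Step 2 — invert Sigma. det(Sigma) = 8·2 - (3)² = 7.
  Sigma^{-1} = (1/det) · [[d, -b], [-b, a]] = [[0.2857, -0.4286],
 [-0.4286, 1.1429]].

Step 3 — form the quadratic (x - mu)^T · Sigma^{-1} · (x - mu):
  Sigma^{-1} · (x - mu) = (0.7143, -1.5714).
  (x - mu)^T · [Sigma^{-1} · (x - mu)] = (1)·(0.7143) + (-1)·(-1.5714) = 2.2857.

Step 4 — take square root: d = √(2.2857) ≈ 1.5119.

d(x, mu) = √(2.2857) ≈ 1.5119


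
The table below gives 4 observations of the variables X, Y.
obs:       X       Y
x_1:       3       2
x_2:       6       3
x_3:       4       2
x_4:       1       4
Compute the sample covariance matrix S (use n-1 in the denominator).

Step 1 — column means:
  mean(X) = (3 + 6 + 4 + 1) / 4 = 14/4 = 3.5
  mean(Y) = (2 + 3 + 2 + 4) / 4 = 11/4 = 2.75

Step 2 — sample covariance S[i,j] = (1/(n-1)) · Σ_k (x_{k,i} - mean_i) · (x_{k,j} - mean_j), with n-1 = 3.
  S[X,X] = ((-0.5)·(-0.5) + (2.5)·(2.5) + (0.5)·(0.5) + (-2.5)·(-2.5)) / 3 = 13/3 = 4.3333
  S[X,Y] = ((-0.5)·(-0.75) + (2.5)·(0.25) + (0.5)·(-0.75) + (-2.5)·(1.25)) / 3 = -2.5/3 = -0.8333
  S[Y,Y] = ((-0.75)·(-0.75) + (0.25)·(0.25) + (-0.75)·(-0.75) + (1.25)·(1.25)) / 3 = 2.75/3 = 0.9167

S is symmetric (S[j,i] = S[i,j]). Assembling:

S = [[4.3333, -0.8333],
 [-0.8333, 0.9167]]


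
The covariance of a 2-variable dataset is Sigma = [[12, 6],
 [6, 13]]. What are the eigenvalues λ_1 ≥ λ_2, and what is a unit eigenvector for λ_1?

Step 1 — characteristic polynomial of 2×2 Sigma:
  det(Sigma - λI) = λ² - trace · λ + det = 0.
  trace = 12 + 13 = 25, det = 12·13 - (6)² = 120.
Step 2 — discriminant:
  Δ = trace² - 4·det = 625 - 480 = 145.
Step 3 — eigenvalues:
  λ = (trace ± √Δ)/2 = (25 ± 12.0416)/2,
  λ_1 = 18.5208,  λ_2 = 6.4792.

Step 4 — unit eigenvector for λ_1: solve (Sigma - λ_1 I)v = 0. First row:
  (12 - 18.5208)·v_x + (6)·v_y = 0, i.e. (-6.5208)·v_x + (6)·v_y = 0,
  so v ∝ (b, λ_1 - a) = (6, 6.5208) = u.
  ||u|| = √((6)² + (6.5208)²) = √(78.5208) ≈ 8.8612,
  v_1 = u/||u|| ≈ (0.6771, 0.7359) (||v_1|| = 1).

λ_1 = 18.5208,  λ_2 = 6.4792;  v_1 ≈ (0.6771, 0.7359)


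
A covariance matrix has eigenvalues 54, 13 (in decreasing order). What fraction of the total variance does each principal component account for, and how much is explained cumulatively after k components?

Step 1 — total variance = trace(Sigma) = Σ λ_i = 54 + 13 = 67.

Step 2 — fraction explained by component i = λ_i / Σ λ:
  PC1: 54/67 = 0.806
  PC2: 13/67 = 0.194

Step 3 — cumulative fraction after k components = (λ_1 + ... + λ_k) / Σ λ:
  k = 1: 54/67 = 0.806
  k = 2: (54 + 13)/67 = 67/67 = 1

Summary (fraction, with percent):

explained: PC1 0.806 (80.6%), PC2 0.194 (19.4%);  cumulative: 0.806, 1


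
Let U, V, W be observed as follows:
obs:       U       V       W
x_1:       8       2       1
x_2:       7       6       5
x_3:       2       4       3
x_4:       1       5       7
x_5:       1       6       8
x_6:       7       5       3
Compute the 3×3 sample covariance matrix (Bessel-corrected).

Step 1 — column means:
  mean(U) = (8 + 7 + 2 + 1 + 1 + 7) / 6 = 26/6 = 4.3333
  mean(V) = (2 + 6 + 4 + 5 + 6 + 5) / 6 = 28/6 = 4.6667
  mean(W) = (1 + 5 + 3 + 7 + 8 + 3) / 6 = 27/6 = 4.5

Step 2 — sample covariance S[i,j] = (1/(n-1)) · Σ_k (x_{k,i} - mean_i) · (x_{k,j} - mean_j), with n-1 = 5.
  S[U,U] = ((3.6667)·(3.6667) + (2.6667)·(2.6667) + (-2.3333)·(-2.3333) + (-3.3333)·(-3.3333) + (-3.3333)·(-3.3333) + (2.6667)·(2.6667)) / 5 = 55.3333/5 = 11.0667
  S[U,V] = ((3.6667)·(-2.6667) + (2.6667)·(1.3333) + (-2.3333)·(-0.6667) + (-3.3333)·(0.3333) + (-3.3333)·(1.3333) + (2.6667)·(0.3333)) / 5 = -9.3333/5 = -1.8667
  S[U,W] = ((3.6667)·(-3.5) + (2.6667)·(0.5) + (-2.3333)·(-1.5) + (-3.3333)·(2.5) + (-3.3333)·(3.5) + (2.6667)·(-1.5)) / 5 = -32/5 = -6.4
  S[V,V] = ((-2.6667)·(-2.6667) + (1.3333)·(1.3333) + (-0.6667)·(-0.6667) + (0.3333)·(0.3333) + (1.3333)·(1.3333) + (0.3333)·(0.3333)) / 5 = 11.3333/5 = 2.2667
  S[V,W] = ((-2.6667)·(-3.5) + (1.3333)·(0.5) + (-0.6667)·(-1.5) + (0.3333)·(2.5) + (1.3333)·(3.5) + (0.3333)·(-1.5)) / 5 = 16/5 = 3.2
  S[W,W] = ((-3.5)·(-3.5) + (0.5)·(0.5) + (-1.5)·(-1.5) + (2.5)·(2.5) + (3.5)·(3.5) + (-1.5)·(-1.5)) / 5 = 35.5/5 = 7.1

S is symmetric (S[j,i] = S[i,j]). Assembling:

S = [[11.0667, -1.8667, -6.4],
 [-1.8667, 2.2667, 3.2],
 [-6.4, 3.2, 7.1]]


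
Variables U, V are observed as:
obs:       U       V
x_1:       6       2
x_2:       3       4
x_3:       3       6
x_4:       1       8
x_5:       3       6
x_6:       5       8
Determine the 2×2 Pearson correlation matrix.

Step 1 — column means:
  mean(U) = (6 + 3 + 3 + 1 + 3 + 5) / 6 = 21/6 = 3.5
  mean(V) = (2 + 4 + 6 + 8 + 6 + 8) / 6 = 34/6 = 5.6667

Step 2 — sample variances and covariances s[i,j] = (1/(n-1)) · Σ_k (x_{k,i} - mean_i) · (x_{k,j} - mean_j), with n-1 = 5:
  s[U,U] = ((2.5)·(2.5) + (-0.5)·(-0.5) + (-0.5)·(-0.5) + (-2.5)·(-2.5) + (-0.5)·(-0.5) + (1.5)·(1.5)) / 5 = 15.5/5 = 3.1
  s[U,V] = ((2.5)·(-3.6667) + (-0.5)·(-1.6667) + (-0.5)·(0.3333) + (-2.5)·(2.3333) + (-0.5)·(0.3333) + (1.5)·(2.3333)) / 5 = -11/5 = -2.2
  s[V,V] = ((-3.6667)·(-3.6667) + (-1.6667)·(-1.6667) + (0.3333)·(0.3333) + (2.3333)·(2.3333) + (0.3333)·(0.3333) + (2.3333)·(2.3333)) / 5 = 27.3333/5 = 5.4667
  Sample standard deviations s_i = √(s[i,i]):
  s(U) = √(3.1) = 1.7607
  s(V) = √(5.4667) = 2.3381

Step 3 — r_{ij} = s_{ij} / (s_i · s_j):
  r[U,U] = 1 (diagonal).
  r[U,V] = -2.2 / (1.7607 · 2.3381) = -2.2 / 4.1166 = -0.5344
  r[V,V] = 1 (diagonal).

R is symmetric with unit diagonal. Assembling:

R = [[1, -0.5344],
 [-0.5344, 1]]


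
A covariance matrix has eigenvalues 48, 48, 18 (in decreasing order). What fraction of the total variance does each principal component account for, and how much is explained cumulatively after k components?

Step 1 — total variance = trace(Sigma) = Σ λ_i = 48 + 48 + 18 = 114.

Step 2 — fraction explained by component i = λ_i / Σ λ:
  PC1: 48/114 = 0.4211
  PC2: 48/114 = 0.4211
  PC3: 18/114 = 0.1579

Step 3 — cumulative fraction after k components = (λ_1 + ... + λ_k) / Σ λ:
  k = 1: 48/114 = 0.4211
  k = 2: (48 + 48)/114 = 96/114 = 0.8421
  k = 3: (48 + 48 + 18)/114 = 114/114 = 1

Summary (fraction, with percent):

explained: PC1 0.4211 (42.11%), PC2 0.4211 (42.11%), PC3 0.1579 (15.79%);  cumulative: 0.4211, 0.8421, 1


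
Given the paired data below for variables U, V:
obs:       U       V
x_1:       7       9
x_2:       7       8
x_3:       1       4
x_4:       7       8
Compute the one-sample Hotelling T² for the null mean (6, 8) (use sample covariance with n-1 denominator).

Step 1 — sample mean vector:
  mean(U) = (7 + 7 + 1 + 7) / 4 = 22/4 = 5.5
  mean(V) = (9 + 8 + 4 + 8) / 4 = 29/4 = 7.25
  x̄ = (5.5, 7.25),  deviation x̄ - mu_0 = (5.5, 7.25) - (6, 8) = (-0.5, -0.75).

Step 2 — sample covariance matrix, S[i,j] = (1/(n-1)) · Σ_k (x_{k,i} - mean_i) · (x_{k,j} - mean_j), divisor n-1 = 3:
  S[U,U] = ((1.5)·(1.5) + (1.5)·(1.5) + (-4.5)·(-4.5) + (1.5)·(1.5)) / 3 = 27/3 = 9
  S[U,V] = ((1.5)·(1.75) + (1.5)·(0.75) + (-4.5)·(-3.25) + (1.5)·(0.75)) / 3 = 19.5/3 = 6.5
  S[V,V] = ((1.75)·(1.75) + (0.75)·(0.75) + (-3.25)·(-3.25) + (0.75)·(0.75)) / 3 = 14.75/3 = 4.9167
  S = [[9, 6.5],
 [6.5, 4.9167]].

Step 3 — invert S. det(S) = 9·4.9167 - (6.5)² = 2.
  S^{-1} = (1/det) · [[d, -b], [-b, a]] = [[2.4583, -3.25],
 [-3.25, 4.5]].

Step 4 — quadratic form (x̄ - mu_0)^T · S^{-1} · (x̄ - mu_0):
  S^{-1} · (x̄ - mu_0) = (1.2083, -1.75),
  (x̄ - mu_0)^T · [...] = (-0.5)·(1.2083) + (-0.75)·(-1.75) = 0.7083.

Step 5 — scale by n: T² = 4 · 0.7083 = 2.8333.

T² ≈ 2.8333
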